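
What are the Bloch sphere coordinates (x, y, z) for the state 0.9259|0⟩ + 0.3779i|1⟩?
(0, 0.6998, 0.7145)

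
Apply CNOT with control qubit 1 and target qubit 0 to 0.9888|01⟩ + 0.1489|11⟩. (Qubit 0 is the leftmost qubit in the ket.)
0.1489|01⟩ + 0.9888|11⟩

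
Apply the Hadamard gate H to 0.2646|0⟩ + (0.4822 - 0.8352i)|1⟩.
(0.5281 - 0.5906i)|0⟩ + (-0.1539 + 0.5906i)|1⟩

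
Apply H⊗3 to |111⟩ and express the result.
1/√8|000⟩ - 1/√8|001⟩ - 1/√8|010⟩ + 1/√8|011⟩ - 1/√8|100⟩ + 1/√8|101⟩ + 1/√8|110⟩ - 1/√8|111⟩

H⊗3 gives amp(|y⟩) = (1/2√2) Σ_x (−1)^(x·y) amp(|x⟩), where x·y is the number of positions in which both x and y have a 1.
|000⟩: (1)/(2√2) = 1/√8
|001⟩: (-1)/(2√2) = -1/√8
|010⟩: (-1)/(2√2) = -1/√8
|011⟩: (1)/(2√2) = 1/√8
|100⟩: (-1)/(2√2) = -1/√8
|101⟩: (1)/(2√2) = 1/√8
|110⟩: (1)/(2√2) = 1/√8
|111⟩: (-1)/(2√2) = -1/√8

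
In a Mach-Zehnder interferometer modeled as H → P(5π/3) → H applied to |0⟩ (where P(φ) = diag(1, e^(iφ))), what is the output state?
(0.75 - 0.433i)|0⟩ + (0.25 + 0.433i)|1⟩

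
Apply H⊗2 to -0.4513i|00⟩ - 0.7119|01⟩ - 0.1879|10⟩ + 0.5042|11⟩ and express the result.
(-0.1978 - 0.2257i)|00⟩ + (0.0099 - 0.2257i)|01⟩ + (-0.5141 - 0.2257i)|10⟩ + (0.702 - 0.2257i)|11⟩

H⊗2 gives amp(|y⟩) = (1/2) Σ_x (−1)^(x·y) amp(|x⟩), where x·y is the number of positions in which both x and y have a 1.
|00⟩: (-0.4513i - 0.7119 - 0.1879 + 0.5042)/2 = (-0.1978 - 0.2257i)
|01⟩: (-0.4513i + 0.7119 - 0.1879 - 0.5042)/2 = (0.0099 - 0.2257i)
|10⟩: (-0.4513i - 0.7119 + 0.1879 - 0.5042)/2 = (-0.5141 - 0.2257i)
|11⟩: (-0.4513i + 0.7119 + 0.1879 + 0.5042)/2 = (0.702 - 0.2257i)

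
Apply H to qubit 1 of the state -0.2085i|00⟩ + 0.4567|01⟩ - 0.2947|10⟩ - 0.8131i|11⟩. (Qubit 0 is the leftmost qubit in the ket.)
(0.3229 - 0.1474i)|00⟩ + (-0.3229 - 0.1474i)|01⟩ + (-0.2084 - 0.5749i)|10⟩ + (-0.2084 + 0.5749i)|11⟩

H on qubit 1 mixes each pair of kets that differ only in qubit 1: amplitudes (a, b) of (|…0…⟩, |…1…⟩) become ((a + b)/√2, (a − b)/√2). Kets absent from the input have amplitude 0.
(|00⟩, |01⟩): (a, b) = (-0.2085i, 0.4567) → ((0.3229 - 0.1474i), (-0.3229 - 0.1474i))
(|10⟩, |11⟩): (a, b) = (-0.2947, -0.8131i) → ((-0.2084 - 0.5749i), (-0.2084 + 0.5749i))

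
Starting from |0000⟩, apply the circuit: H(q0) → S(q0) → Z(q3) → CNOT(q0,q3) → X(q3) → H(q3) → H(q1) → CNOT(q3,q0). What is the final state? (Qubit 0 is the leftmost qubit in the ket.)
1/√8|0000⟩ + (1/√8)i|0001⟩ + 1/√8|0100⟩ + (1/√8)i|0101⟩ + (1/√8)i|1000⟩ - 1/√8|1001⟩ + (1/√8)i|1100⟩ - 1/√8|1101⟩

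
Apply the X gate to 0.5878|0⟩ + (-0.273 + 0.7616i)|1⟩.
(-0.273 + 0.7616i)|0⟩ + 0.5878|1⟩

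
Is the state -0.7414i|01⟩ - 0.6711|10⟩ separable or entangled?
Entangled

Writing the state as a|00⟩ + b|01⟩ + c|10⟩ + d|11⟩, it is a product state iff ad − bc = 0.
Here (a, b, c, d) = (0, -0.7414i, -0.6711, 0): ad − bc = (0)(0) − (-0.7414i)(-0.6711) = -0.4976i ≠ 0, so the state is entangled.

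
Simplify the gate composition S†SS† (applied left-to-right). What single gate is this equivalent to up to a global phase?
S†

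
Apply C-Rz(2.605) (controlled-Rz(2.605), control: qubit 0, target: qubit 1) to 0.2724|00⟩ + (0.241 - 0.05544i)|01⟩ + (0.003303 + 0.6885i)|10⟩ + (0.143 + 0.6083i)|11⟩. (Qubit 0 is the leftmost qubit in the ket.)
0.2724|00⟩ + (0.241 - 0.05544i)|01⟩ + (0.6647 + 0.1793i)|10⟩ + (-0.5486 + 0.2991i)|11⟩

C-Rz(2.605) leaves the control-|0⟩ kets |00⟩, |01⟩ unchanged and applies Rz(2.605) to qubit 1 on the control-|1⟩ pair (|10⟩, |11⟩).
Rz(2.605) = [[e^(−iθ/2), 0], [0, e^(iθ/2)]] with e^(±iθ/2) = cos(θ/2) ± i·sin(θ/2); θ = 2.605, cos(θ/2) ≈ 0.265089, sin(θ/2) ≈ 0.964224.
With a = amp(|10⟩) = (0.003303 + 0.6885i) and b = amp(|11⟩) = (0.143 + 0.6083i):
new amp(|10⟩) = (0.265089 - 0.964224i)·a = (0.6647 + 0.1793i)
new amp(|11⟩) = (0.265089 + 0.964224i)·b = (-0.5486 + 0.2991i)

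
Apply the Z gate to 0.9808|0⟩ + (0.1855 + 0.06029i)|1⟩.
0.9808|0⟩ + (-0.1855 - 0.06029i)|1⟩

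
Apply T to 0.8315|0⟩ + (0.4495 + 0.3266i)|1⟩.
0.8315|0⟩ + (0.0869 + 0.5488i)|1⟩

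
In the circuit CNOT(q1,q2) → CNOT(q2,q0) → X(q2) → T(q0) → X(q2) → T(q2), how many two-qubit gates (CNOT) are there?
2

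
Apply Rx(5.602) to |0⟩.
-0.9426|0⟩ - 0.334i|1⟩

Rx(5.602) = [[cos(θ/2), −i·sin(θ/2)], [−i·sin(θ/2), cos(θ/2)]]; θ = 5.602, cos(θ/2) ≈ -0.942557, sin(θ/2) ≈ 0.334046.
With a = amp(|0⟩) = 1 and b = amp(|1⟩) = 0:
new amp(|0⟩) = (-0.942557)·a + (-0.334046i)·b = -0.9426
new amp(|1⟩) = (-0.334046i)·a + (-0.942557)·b = -0.334i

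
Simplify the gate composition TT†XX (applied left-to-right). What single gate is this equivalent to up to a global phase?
I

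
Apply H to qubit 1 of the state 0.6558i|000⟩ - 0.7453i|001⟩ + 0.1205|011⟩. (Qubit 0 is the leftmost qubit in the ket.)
0.4637i|000⟩ + (0.08521 - 0.527i)|001⟩ + 0.4637i|010⟩ + (-0.08521 - 0.527i)|011⟩

H on qubit 1 mixes each pair of kets that differ only in qubit 1: amplitudes (a, b) of (|…0…⟩, |…1…⟩) become ((a + b)/√2, (a − b)/√2). Kets absent from the input have amplitude 0.
(|000⟩, |010⟩): (a, b) = (0.6558i, 0) → (0.4637i, 0.4637i)
(|001⟩, |011⟩): (a, b) = (-0.7453i, 0.1205) → ((0.08521 - 0.527i), (-0.08521 - 0.527i))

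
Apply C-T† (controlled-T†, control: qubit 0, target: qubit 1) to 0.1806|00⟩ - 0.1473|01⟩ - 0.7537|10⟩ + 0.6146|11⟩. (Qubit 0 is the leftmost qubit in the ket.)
0.1806|00⟩ - 0.1473|01⟩ - 0.7537|10⟩ + (0.4346 - 0.4346i)|11⟩

C-T† leaves the control-|0⟩ kets |00⟩, |01⟩ unchanged and applies T† to qubit 1 on the control-|1⟩ pair (|10⟩, |11⟩).
T† = [[1, 0], [0, (1/√2 - (1/√2)i)]].
With a = amp(|10⟩) = -0.7537 and b = amp(|11⟩) = 0.6146:
new amp(|10⟩) = (1)·a = -0.7537
new amp(|11⟩) = (1/√2 - (1/√2)i)·b = (0.4346 - 0.4346i)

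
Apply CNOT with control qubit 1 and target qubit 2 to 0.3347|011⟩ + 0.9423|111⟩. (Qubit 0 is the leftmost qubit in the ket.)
0.3347|010⟩ + 0.9423|110⟩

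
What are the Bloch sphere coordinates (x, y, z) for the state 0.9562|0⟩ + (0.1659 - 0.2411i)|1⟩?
(0.3173, -0.4611, 0.8287)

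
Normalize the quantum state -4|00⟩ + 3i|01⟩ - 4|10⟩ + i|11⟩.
-0.6172|00⟩ + 0.4629i|01⟩ - 0.6172|10⟩ + 0.1543i|11⟩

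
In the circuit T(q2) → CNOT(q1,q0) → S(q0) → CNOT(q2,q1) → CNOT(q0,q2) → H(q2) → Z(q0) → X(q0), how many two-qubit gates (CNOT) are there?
3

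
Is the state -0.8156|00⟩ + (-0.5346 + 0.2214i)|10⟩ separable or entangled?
Separable

Writing the state as a|00⟩ + b|01⟩ + c|10⟩ + d|11⟩, it is a product state iff ad − bc = 0.
Here (a, b, c, d) = (-0.8156, 0, (-0.5346 + 0.2214i), 0): ad − bc = (-0.8156)(0) − (0)(-0.5346 + 0.2214i) = 0, so the state is separable.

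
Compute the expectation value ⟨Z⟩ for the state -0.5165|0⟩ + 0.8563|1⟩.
-0.4665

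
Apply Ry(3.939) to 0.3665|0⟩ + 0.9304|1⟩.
-0.9997|0⟩ - 0.02345|1⟩

Ry(3.939) = [[cos(θ/2), −sin(θ/2)], [sin(θ/2), cos(θ/2)]]; θ = 3.939, cos(θ/2) ≈ -0.388224, sin(θ/2) ≈ 0.921565.
With a = amp(|0⟩) = 0.3665 and b = amp(|1⟩) = 0.9304:
new amp(|0⟩) = (-0.388224)·a + (-0.921565)·b = -0.9997
new amp(|1⟩) = (0.921565)·a + (-0.388224)·b = -0.02345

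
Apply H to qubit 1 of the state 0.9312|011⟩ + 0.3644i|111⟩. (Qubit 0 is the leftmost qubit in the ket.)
0.6585|001⟩ - 0.6585|011⟩ + 0.2577i|101⟩ - 0.2577i|111⟩

H on qubit 1 mixes each pair of kets that differ only in qubit 1: amplitudes (a, b) of (|…0…⟩, |…1…⟩) become ((a + b)/√2, (a − b)/√2). Kets absent from the input have amplitude 0.
(|001⟩, |011⟩): (a, b) = (0, 0.9312) → (0.6585, -0.6585)
(|101⟩, |111⟩): (a, b) = (0, 0.3644i) → (0.2577i, -0.2577i)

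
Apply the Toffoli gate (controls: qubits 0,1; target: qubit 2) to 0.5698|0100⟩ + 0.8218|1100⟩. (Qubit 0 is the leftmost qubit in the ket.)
0.5698|0100⟩ + 0.8218|1110⟩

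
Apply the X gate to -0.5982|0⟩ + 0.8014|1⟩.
0.8014|0⟩ - 0.5982|1⟩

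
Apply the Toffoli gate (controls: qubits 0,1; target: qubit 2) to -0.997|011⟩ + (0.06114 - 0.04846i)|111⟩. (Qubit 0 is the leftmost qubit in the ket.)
-0.997|011⟩ + (0.06114 - 0.04846i)|110⟩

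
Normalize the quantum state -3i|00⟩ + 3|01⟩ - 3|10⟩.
-(1/√3)i|00⟩ + 1/√3|01⟩ - 1/√3|10⟩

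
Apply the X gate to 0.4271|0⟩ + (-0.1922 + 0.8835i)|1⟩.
(-0.1922 + 0.8835i)|0⟩ + 0.4271|1⟩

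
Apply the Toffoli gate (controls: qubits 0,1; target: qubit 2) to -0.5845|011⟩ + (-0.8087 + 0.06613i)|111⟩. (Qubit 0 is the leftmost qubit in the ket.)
-0.5845|011⟩ + (-0.8087 + 0.06613i)|110⟩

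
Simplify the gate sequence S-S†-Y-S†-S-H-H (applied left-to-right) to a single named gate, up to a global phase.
Y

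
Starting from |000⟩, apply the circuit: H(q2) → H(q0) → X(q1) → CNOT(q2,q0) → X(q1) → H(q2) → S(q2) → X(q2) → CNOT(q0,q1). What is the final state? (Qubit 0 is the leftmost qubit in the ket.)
1/√2|001⟩ + 1/√2|111⟩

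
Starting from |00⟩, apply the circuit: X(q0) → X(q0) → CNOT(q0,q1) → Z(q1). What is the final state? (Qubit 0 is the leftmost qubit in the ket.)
|00⟩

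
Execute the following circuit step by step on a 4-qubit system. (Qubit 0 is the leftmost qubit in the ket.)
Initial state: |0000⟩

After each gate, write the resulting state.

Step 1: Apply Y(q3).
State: i|0001⟩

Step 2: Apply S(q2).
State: i|0001⟩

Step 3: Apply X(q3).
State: i|0000⟩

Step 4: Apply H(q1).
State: (1/√2)i|0000⟩ + (1/√2)i|0100⟩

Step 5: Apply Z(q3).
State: (1/√2)i|0000⟩ + (1/√2)i|0100⟩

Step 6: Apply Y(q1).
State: 1/√2|0000⟩ - 1/√2|0100⟩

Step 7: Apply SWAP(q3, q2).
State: 1/√2|0000⟩ - 1/√2|0100⟩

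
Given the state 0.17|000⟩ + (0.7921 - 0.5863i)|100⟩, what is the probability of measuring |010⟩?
0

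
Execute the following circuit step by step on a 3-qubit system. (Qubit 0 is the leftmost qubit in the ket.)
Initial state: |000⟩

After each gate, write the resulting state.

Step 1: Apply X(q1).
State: |010⟩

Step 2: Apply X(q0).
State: |110⟩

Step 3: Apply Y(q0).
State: -i|010⟩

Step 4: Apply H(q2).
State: -(1/√2)i|010⟩ - (1/√2)i|011⟩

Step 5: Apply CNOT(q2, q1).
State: -(1/√2)i|001⟩ - (1/√2)i|010⟩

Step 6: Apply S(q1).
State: -(1/√2)i|001⟩ + 1/√2|010⟩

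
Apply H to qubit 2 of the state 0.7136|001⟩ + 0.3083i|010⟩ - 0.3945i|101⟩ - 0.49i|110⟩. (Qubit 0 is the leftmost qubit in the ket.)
0.5046|000⟩ - 0.5046|001⟩ + 0.218i|010⟩ + 0.218i|011⟩ - 0.279i|100⟩ + 0.279i|101⟩ - 0.3465i|110⟩ - 0.3465i|111⟩

H on qubit 2 mixes each pair of kets that differ only in qubit 2: amplitudes (a, b) of (|…0…⟩, |…1…⟩) become ((a + b)/√2, (a − b)/√2). Kets absent from the input have amplitude 0.
(|000⟩, |001⟩): (a, b) = (0, 0.7136) → (0.5046, -0.5046)
(|010⟩, |011⟩): (a, b) = (0.3083i, 0) → (0.218i, 0.218i)
(|100⟩, |101⟩): (a, b) = (0, -0.3945i) → (-0.279i, 0.279i)
(|110⟩, |111⟩): (a, b) = (-0.49i, 0) → (-0.3465i, -0.3465i)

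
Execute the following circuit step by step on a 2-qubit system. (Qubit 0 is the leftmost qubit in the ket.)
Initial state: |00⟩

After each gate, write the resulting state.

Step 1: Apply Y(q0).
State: i|10⟩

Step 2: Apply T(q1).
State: i|10⟩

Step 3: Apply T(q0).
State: (-1/√2 + (1/√2)i)|10⟩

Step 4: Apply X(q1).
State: (-1/√2 + (1/√2)i)|11⟩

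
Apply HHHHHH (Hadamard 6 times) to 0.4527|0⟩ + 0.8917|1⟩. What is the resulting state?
0.4527|0⟩ + 0.8917|1⟩

H² = I, so an even number of Hadamards cancels: H^6 = I and the state is unchanged.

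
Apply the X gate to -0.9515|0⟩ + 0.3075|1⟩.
0.3075|0⟩ - 0.9515|1⟩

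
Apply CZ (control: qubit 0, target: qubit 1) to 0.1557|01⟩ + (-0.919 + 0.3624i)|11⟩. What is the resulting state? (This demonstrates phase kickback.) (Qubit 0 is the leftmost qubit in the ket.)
0.1557|01⟩ + (0.919 - 0.3624i)|11⟩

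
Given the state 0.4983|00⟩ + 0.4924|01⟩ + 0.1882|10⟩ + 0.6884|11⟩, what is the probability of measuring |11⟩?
0.4739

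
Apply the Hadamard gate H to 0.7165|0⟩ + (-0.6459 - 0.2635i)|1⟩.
(0.04992 - 0.1863i)|0⟩ + (0.9634 + 0.1863i)|1⟩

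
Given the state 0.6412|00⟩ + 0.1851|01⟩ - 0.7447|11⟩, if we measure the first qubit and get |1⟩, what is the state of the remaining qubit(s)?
-|1⟩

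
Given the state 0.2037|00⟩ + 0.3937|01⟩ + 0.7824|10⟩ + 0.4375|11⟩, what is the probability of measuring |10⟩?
0.6121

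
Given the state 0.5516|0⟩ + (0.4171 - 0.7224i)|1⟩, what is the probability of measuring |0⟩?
0.3043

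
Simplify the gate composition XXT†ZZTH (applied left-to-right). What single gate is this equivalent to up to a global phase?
H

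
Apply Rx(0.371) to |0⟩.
0.9828|0⟩ - 0.1844i|1⟩

Rx(0.371) = [[cos(θ/2), −i·sin(θ/2)], [−i·sin(θ/2), cos(θ/2)]]; θ = 0.371, cos(θ/2) ≈ 0.982844, sin(θ/2) ≈ 0.184438.
With a = amp(|0⟩) = 1 and b = amp(|1⟩) = 0:
new amp(|0⟩) = (0.982844)·a + (-0.184438i)·b = 0.9828
new amp(|1⟩) = (-0.184438i)·a + (0.982844)·b = -0.1844i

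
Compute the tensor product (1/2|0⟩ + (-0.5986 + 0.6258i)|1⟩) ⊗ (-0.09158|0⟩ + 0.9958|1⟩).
-0.04579|00⟩ + 0.4979|01⟩ + (0.05482 - 0.05731i)|10⟩ + (-0.5961 + 0.6232i)|11⟩

amp(|b₁b₂…⟩) = product of the factor amplitudes for bits b₁, b₂, …; only kets whose every factor amplitude is nonzero survive.
|00⟩: (1/2)(-0.09158) = -0.04579
|01⟩: (1/2)(0.9958) = 0.4979
|10⟩: (-0.5986 + 0.6258i)(-0.09158) = (0.05482 - 0.05731i)
|11⟩: (-0.5986 + 0.6258i)(0.9958) = (-0.5961 + 0.6232i)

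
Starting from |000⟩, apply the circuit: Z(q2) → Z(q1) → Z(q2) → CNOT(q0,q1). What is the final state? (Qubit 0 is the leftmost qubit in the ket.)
|000⟩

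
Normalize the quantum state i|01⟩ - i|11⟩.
(1/√2)i|01⟩ - (1/√2)i|11⟩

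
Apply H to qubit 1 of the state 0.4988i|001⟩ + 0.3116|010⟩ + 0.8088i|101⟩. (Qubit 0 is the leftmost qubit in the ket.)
0.2203|000⟩ + 0.3527i|001⟩ - 0.2203|010⟩ + 0.3527i|011⟩ + 0.5719i|101⟩ + 0.5719i|111⟩

H on qubit 1 mixes each pair of kets that differ only in qubit 1: amplitudes (a, b) of (|…0…⟩, |…1…⟩) become ((a + b)/√2, (a − b)/√2). Kets absent from the input have amplitude 0.
(|000⟩, |010⟩): (a, b) = (0, 0.3116) → (0.2203, -0.2203)
(|001⟩, |011⟩): (a, b) = (0.4988i, 0) → (0.3527i, 0.3527i)
(|101⟩, |111⟩): (a, b) = (0.8088i, 0) → (0.5719i, 0.5719i)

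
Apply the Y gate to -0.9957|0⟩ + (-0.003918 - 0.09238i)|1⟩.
(-0.09238 + 0.003918i)|0⟩ - 0.9957i|1⟩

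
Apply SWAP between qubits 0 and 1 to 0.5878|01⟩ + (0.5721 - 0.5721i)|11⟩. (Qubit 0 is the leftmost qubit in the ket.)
0.5878|10⟩ + (0.5721 - 0.5721i)|11⟩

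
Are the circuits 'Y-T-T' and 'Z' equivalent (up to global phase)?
No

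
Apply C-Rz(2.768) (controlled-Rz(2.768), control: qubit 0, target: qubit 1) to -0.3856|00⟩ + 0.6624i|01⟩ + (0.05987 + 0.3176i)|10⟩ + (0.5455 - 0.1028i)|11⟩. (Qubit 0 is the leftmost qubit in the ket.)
-0.3856|00⟩ + 0.6624i|01⟩ + (0.3232 + 0.0001536i)|10⟩ + (0.2023 + 0.5169i)|11⟩

C-Rz(2.768) leaves the control-|0⟩ kets |00⟩, |01⟩ unchanged and applies Rz(2.768) to qubit 1 on the control-|1⟩ pair (|10⟩, |11⟩).
Rz(2.768) = [[e^(−iθ/2), 0], [0, e^(iθ/2)]] with e^(±iθ/2) = cos(θ/2) ± i·sin(θ/2); θ = 2.768, cos(θ/2) ≈ 0.185712, sin(θ/2) ≈ 0.982604.
With a = amp(|10⟩) = (0.05987 + 0.3176i) and b = amp(|11⟩) = (0.5455 - 0.1028i):
new amp(|10⟩) = (0.185712 - 0.982604i)·a = (0.3232 + 0.0001536i)
new amp(|11⟩) = (0.185712 + 0.982604i)·b = (0.2023 + 0.5169i)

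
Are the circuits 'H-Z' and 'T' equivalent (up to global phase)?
No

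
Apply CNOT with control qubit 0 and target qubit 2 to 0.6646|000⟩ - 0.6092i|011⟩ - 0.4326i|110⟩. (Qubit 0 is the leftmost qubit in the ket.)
0.6646|000⟩ - 0.6092i|011⟩ - 0.4326i|111⟩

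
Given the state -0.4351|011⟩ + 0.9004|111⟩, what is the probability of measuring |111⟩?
0.8107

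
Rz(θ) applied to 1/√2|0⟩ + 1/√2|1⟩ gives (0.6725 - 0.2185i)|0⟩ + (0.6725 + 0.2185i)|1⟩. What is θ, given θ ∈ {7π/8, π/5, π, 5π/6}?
π/5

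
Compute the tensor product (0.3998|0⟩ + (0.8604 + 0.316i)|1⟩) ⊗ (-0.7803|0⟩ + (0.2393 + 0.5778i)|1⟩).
-0.312|00⟩ + (0.09567 + 0.231i)|01⟩ + (-0.6714 - 0.2466i)|10⟩ + (0.02331 + 0.5728i)|11⟩

amp(|b₁b₂…⟩) = product of the factor amplitudes for bits b₁, b₂, …; only kets whose every factor amplitude is nonzero survive.
|00⟩: (0.3998)(-0.7803) = -0.312
|01⟩: (0.3998)(0.2393 + 0.5778i) = (0.09567 + 0.231i)
|10⟩: (0.8604 + 0.316i)(-0.7803) = (-0.6714 - 0.2466i)
|11⟩: (0.8604 + 0.316i)(0.2393 + 0.5778i) = (0.02331 + 0.5728i)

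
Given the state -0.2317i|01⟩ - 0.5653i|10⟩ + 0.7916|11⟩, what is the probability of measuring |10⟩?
0.3196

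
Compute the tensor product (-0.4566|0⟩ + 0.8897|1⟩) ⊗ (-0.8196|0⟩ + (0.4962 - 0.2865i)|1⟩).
0.3742|00⟩ + (-0.2266 + 0.1308i)|01⟩ - 0.7292|10⟩ + (0.4415 - 0.2549i)|11⟩

amp(|b₁b₂…⟩) = product of the factor amplitudes for bits b₁, b₂, …; only kets whose every factor amplitude is nonzero survive.
|00⟩: (-0.4566)(-0.8196) = 0.3742
|01⟩: (-0.4566)(0.4962 - 0.2865i) = (-0.2266 + 0.1308i)
|10⟩: (0.8897)(-0.8196) = -0.7292
|11⟩: (0.8897)(0.4962 - 0.2865i) = (0.4415 - 0.2549i)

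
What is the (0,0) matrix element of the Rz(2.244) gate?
(0.4339 - 0.901i)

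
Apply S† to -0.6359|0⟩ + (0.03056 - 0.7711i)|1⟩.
-0.6359|0⟩ + (-0.7711 - 0.03056i)|1⟩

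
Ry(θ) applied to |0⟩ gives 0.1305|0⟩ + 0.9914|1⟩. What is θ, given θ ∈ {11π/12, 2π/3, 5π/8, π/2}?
11π/12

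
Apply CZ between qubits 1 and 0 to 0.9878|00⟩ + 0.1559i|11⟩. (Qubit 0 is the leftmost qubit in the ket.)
0.9878|00⟩ - 0.1559i|11⟩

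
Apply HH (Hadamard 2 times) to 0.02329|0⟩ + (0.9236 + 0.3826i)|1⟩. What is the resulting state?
0.02329|0⟩ + (0.9236 + 0.3826i)|1⟩

H² = I, so an even number of Hadamards cancels: H^2 = I and the state is unchanged.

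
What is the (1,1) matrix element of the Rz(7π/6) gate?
(-0.2588 + 0.9659i)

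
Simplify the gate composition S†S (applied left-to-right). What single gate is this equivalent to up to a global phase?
I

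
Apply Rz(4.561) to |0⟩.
(-0.6516 - 0.7586i)|0⟩

Rz(4.561) = [[e^(−iθ/2), 0], [0, e^(iθ/2)]] with e^(±iθ/2) = cos(θ/2) ± i·sin(θ/2); θ = 4.561, cos(θ/2) ≈ -0.651609, sin(θ/2) ≈ 0.758555.
With a = amp(|0⟩) = 1 and b = amp(|1⟩) = 0:
new amp(|0⟩) = (-0.651609 - 0.758555i)·a = (-0.6516 - 0.7586i)
new amp(|1⟩) = (-0.651609 + 0.758555i)·b = 0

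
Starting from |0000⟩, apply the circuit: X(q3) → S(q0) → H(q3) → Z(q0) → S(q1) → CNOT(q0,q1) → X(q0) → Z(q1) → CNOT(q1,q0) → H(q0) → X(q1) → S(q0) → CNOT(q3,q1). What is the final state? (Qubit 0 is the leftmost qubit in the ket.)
-1/2|0001⟩ + 1/2|0100⟩ + (1/2)i|1001⟩ - (1/2)i|1100⟩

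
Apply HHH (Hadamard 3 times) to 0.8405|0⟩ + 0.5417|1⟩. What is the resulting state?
0.9774|0⟩ + 0.2113|1⟩

H² = I, so H^3 = H: a single Hadamard. With (a, b) = (0.8405, 0.5417), H gives ((a + b)/√2, (a − b)/√2) = (0.9774, 0.2113).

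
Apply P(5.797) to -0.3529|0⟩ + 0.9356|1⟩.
-0.3529|0⟩ + (0.8272 - 0.4372i)|1⟩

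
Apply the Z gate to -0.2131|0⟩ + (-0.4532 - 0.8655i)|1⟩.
-0.2131|0⟩ + (0.4532 + 0.8655i)|1⟩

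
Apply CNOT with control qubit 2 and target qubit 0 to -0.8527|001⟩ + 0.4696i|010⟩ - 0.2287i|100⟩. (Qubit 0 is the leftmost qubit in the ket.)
0.4696i|010⟩ - 0.2287i|100⟩ - 0.8527|101⟩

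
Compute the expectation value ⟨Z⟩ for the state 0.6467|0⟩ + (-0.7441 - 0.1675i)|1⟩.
-0.1635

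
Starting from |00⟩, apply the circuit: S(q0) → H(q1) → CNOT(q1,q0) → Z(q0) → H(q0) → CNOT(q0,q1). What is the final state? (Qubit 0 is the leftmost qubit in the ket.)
1/2|00⟩ - 1/2|01⟩ + 1/2|10⟩ + 1/2|11⟩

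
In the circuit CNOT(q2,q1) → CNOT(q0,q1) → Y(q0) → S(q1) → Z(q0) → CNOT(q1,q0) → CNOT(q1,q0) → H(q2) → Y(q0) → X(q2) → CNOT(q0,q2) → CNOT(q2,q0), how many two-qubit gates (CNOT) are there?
6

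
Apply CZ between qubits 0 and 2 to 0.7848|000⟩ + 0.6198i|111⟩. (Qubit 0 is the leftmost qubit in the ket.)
0.7848|000⟩ - 0.6198i|111⟩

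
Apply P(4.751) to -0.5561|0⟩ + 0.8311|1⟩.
-0.5561|0⟩ + (0.03208 - 0.8305i)|1⟩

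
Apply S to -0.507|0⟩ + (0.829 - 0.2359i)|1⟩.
-0.507|0⟩ + (0.2359 + 0.829i)|1⟩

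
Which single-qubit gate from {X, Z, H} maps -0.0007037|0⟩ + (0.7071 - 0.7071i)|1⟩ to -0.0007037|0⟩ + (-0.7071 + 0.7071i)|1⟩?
Z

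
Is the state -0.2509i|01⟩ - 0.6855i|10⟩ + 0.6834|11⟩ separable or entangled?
Entangled

Writing the state as a|00⟩ + b|01⟩ + c|10⟩ + d|11⟩, it is a product state iff ad − bc = 0.
Here (a, b, c, d) = (0, -0.2509i, -0.6855i, 0.6834): ad − bc = (0)(0.6834) − (-0.2509i)(-0.6855i) = 0.172 ≠ 0, so the state is entangled.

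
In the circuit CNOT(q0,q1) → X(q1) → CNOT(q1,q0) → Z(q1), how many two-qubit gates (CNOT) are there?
2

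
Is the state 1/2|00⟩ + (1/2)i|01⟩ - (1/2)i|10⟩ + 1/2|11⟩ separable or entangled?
Separable

Writing the state as a|00⟩ + b|01⟩ + c|10⟩ + d|11⟩, it is a product state iff ad − bc = 0.
Here (a, b, c, d) = (1/2, (1/2)i, -(1/2)i, 1/2): ad − bc = (1/2)(1/2) − ((1/2)i)(-(1/2)i) = 0, so the state is separable.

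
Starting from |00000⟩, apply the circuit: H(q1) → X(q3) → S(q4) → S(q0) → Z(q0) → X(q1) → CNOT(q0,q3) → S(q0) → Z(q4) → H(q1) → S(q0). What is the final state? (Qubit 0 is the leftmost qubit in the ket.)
|00010⟩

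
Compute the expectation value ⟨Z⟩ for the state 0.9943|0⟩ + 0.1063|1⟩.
0.9773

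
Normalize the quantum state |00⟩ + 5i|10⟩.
0.1961|00⟩ + 0.9806i|10⟩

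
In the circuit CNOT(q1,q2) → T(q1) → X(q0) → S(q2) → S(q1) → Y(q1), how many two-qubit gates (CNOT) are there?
1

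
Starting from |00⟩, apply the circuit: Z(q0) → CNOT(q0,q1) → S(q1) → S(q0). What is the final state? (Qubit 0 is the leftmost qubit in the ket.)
|00⟩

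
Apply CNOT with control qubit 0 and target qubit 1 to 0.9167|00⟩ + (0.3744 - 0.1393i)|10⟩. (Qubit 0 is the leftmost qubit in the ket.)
0.9167|00⟩ + (0.3744 - 0.1393i)|11⟩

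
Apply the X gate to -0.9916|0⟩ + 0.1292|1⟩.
0.1292|0⟩ - 0.9916|1⟩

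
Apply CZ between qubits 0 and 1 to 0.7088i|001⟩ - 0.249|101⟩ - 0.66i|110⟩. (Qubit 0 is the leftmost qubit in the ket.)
0.7088i|001⟩ - 0.249|101⟩ + 0.66i|110⟩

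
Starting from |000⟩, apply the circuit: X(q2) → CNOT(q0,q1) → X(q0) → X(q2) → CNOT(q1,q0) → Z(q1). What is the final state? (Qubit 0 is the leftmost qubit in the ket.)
|100⟩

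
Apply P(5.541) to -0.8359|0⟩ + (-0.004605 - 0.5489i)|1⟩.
-0.8359|0⟩ + (-0.3744 - 0.4014i)|1⟩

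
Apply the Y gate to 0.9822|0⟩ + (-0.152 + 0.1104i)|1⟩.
(0.1104 + 0.152i)|0⟩ + 0.9822i|1⟩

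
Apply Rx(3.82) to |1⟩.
-0.943i|0⟩ - 0.3327|1⟩

Rx(3.82) = [[cos(θ/2), −i·sin(θ/2)], [−i·sin(θ/2), cos(θ/2)]]; θ = 3.82, cos(θ/2) ≈ -0.332736, sin(θ/2) ≈ 0.94302.
With a = amp(|0⟩) = 0 and b = amp(|1⟩) = 1:
new amp(|0⟩) = (-0.332736)·a + (-0.94302i)·b = -0.943i
new amp(|1⟩) = (-0.94302i)·a + (-0.332736)·b = -0.3327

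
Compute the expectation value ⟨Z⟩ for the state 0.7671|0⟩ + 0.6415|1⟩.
0.1769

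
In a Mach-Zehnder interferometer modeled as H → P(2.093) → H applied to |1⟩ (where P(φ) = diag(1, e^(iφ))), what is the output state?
(0.7494 - 0.4334i)|0⟩ + (0.2506 + 0.4334i)|1⟩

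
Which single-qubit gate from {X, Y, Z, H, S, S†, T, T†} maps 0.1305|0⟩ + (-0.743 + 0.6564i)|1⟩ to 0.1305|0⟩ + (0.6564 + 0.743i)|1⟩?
S†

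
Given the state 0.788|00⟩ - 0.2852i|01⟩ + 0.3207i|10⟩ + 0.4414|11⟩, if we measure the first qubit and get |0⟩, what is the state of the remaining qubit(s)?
0.9403|0⟩ - 0.3403i|1⟩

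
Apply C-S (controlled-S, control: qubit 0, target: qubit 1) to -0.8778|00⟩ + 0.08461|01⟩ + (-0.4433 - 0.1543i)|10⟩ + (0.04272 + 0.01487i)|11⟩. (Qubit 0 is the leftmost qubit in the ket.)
-0.8778|00⟩ + 0.08461|01⟩ + (-0.4433 - 0.1543i)|10⟩ + (-0.01487 + 0.04272i)|11⟩

C-S leaves the control-|0⟩ kets |00⟩, |01⟩ unchanged and applies S to qubit 1 on the control-|1⟩ pair (|10⟩, |11⟩).
S = [[1, 0], [0, i]].
With a = amp(|10⟩) = (-0.4433 - 0.1543i) and b = amp(|11⟩) = (0.04272 + 0.01487i):
new amp(|10⟩) = (1)·a = (-0.4433 - 0.1543i)
new amp(|11⟩) = (i)·b = (-0.01487 + 0.04272i)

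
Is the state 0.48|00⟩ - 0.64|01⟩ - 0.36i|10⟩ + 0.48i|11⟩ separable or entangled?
Separable

Writing the state as a|00⟩ + b|01⟩ + c|10⟩ + d|11⟩, it is a product state iff ad − bc = 0.
Here (a, b, c, d) = (0.48, -0.64, -0.36i, 0.48i): ad − bc = (0.48)(0.48i) − (-0.64)(-0.36i) = 0, so the state is separable.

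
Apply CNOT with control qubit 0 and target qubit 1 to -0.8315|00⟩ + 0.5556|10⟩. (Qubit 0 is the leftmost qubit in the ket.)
-0.8315|00⟩ + 0.5556|11⟩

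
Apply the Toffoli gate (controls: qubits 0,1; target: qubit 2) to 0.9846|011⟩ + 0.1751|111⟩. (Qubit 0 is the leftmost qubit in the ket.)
0.9846|011⟩ + 0.1751|110⟩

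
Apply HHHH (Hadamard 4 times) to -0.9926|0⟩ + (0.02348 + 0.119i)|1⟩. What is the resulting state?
-0.9926|0⟩ + (0.02348 + 0.119i)|1⟩

H² = I, so an even number of Hadamards cancels: H^4 = I and the state is unchanged.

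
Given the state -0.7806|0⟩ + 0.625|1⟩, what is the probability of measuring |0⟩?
0.6093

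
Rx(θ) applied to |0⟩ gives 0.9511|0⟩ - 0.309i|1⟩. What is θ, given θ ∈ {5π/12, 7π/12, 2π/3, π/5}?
π/5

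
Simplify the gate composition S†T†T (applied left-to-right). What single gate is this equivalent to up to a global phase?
S†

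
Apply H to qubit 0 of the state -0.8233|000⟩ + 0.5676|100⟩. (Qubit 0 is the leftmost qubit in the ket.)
-0.1808|000⟩ - 0.9835|100⟩

H on qubit 0 mixes each pair of kets that differ only in qubit 0: amplitudes (a, b) of (|…0…⟩, |…1…⟩) become ((a + b)/√2, (a − b)/√2). Kets absent from the input have amplitude 0.
(|000⟩, |100⟩): (a, b) = (-0.8233, 0.5676) → (-0.1808, -0.9835)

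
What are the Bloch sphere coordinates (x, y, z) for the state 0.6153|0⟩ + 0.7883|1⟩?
(0.9701, 0, -0.2428)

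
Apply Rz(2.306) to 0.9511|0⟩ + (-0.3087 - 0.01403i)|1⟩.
(0.3859 - 0.8693i)|0⟩ + (-0.1124 - 0.2878i)|1⟩

Rz(2.306) = [[e^(−iθ/2), 0], [0, e^(iθ/2)]] with e^(±iθ/2) = cos(θ/2) ± i·sin(θ/2); θ = 2.306, cos(θ/2) ≈ 0.405747, sin(θ/2) ≈ 0.913985.
With a = amp(|0⟩) = 0.9511 and b = amp(|1⟩) = (-0.3087 - 0.01403i):
new amp(|0⟩) = (0.405747 - 0.913985i)·a = (0.3859 - 0.8693i)
new amp(|1⟩) = (0.405747 + 0.913985i)·b = (-0.1124 - 0.2878i)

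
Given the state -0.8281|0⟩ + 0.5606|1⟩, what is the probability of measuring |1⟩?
0.3143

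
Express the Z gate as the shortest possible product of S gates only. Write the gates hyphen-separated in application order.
S-S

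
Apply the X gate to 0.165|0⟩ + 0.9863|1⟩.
0.9863|0⟩ + 0.165|1⟩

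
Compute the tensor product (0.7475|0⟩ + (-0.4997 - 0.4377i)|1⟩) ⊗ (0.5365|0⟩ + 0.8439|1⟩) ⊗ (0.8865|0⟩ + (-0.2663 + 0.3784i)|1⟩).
0.3555|000⟩ + (-0.1068 + 0.1518i)|001⟩ + 0.5592|010⟩ + (-0.168 + 0.2387i)|011⟩ + (-0.2377 - 0.2082i)|100⟩ + (0.1603 - 0.03891i)|101⟩ + (-0.3738 - 0.3275i)|110⟩ + (0.2521 - 0.06121i)|111⟩

amp(|b₁b₂…⟩) = product of the factor amplitudes for bits b₁, b₂, …; only kets whose every factor amplitude is nonzero survive.
|000⟩: (0.7475)(0.5365)(0.8865) = 0.3555
|001⟩: (0.7475)(0.5365)(-0.2663 + 0.3784i) = (-0.1068 + 0.1518i)
|010⟩: (0.7475)(0.8439)(0.8865) = 0.5592
|011⟩: (0.7475)(0.8439)(-0.2663 + 0.3784i) = (-0.168 + 0.2387i)
|100⟩: (-0.4997 - 0.4377i)(0.5365)(0.8865) = (-0.2377 - 0.2082i)
|101⟩: (-0.4997 - 0.4377i)(0.5365)(-0.2663 + 0.3784i) = (0.1603 - 0.03891i)
|110⟩: (-0.4997 - 0.4377i)(0.8439)(0.8865) = (-0.3738 - 0.3275i)
|111⟩: (-0.4997 - 0.4377i)(0.8439)(-0.2663 + 0.3784i) = (0.2521 - 0.06121i)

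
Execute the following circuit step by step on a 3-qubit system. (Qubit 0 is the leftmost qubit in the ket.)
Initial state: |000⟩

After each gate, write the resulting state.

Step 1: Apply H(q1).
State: 1/√2|000⟩ + 1/√2|010⟩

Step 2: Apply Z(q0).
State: 1/√2|000⟩ + 1/√2|010⟩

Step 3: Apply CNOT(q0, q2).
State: 1/√2|000⟩ + 1/√2|010⟩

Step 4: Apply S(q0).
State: 1/√2|000⟩ + 1/√2|010⟩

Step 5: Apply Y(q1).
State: -(1/√2)i|000⟩ + (1/√2)i|010⟩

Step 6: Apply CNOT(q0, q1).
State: -(1/√2)i|000⟩ + (1/√2)i|010⟩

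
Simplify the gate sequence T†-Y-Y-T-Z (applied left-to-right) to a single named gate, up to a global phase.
Z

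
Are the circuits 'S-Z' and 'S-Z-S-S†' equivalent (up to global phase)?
Yes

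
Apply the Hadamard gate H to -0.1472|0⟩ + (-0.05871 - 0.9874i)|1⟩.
(-0.1456 - 0.6982i)|0⟩ + (-0.06257 + 0.6982i)|1⟩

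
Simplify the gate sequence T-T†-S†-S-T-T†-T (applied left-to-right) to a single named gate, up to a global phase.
T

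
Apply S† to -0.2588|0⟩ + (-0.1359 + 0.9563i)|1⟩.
-0.2588|0⟩ + (0.9563 + 0.1359i)|1⟩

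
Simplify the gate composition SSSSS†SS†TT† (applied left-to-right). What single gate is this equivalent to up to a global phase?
S†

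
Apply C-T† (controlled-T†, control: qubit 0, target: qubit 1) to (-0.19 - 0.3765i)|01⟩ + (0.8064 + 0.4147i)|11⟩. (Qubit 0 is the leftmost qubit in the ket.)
(-0.19 - 0.3765i)|01⟩ + (0.8634 - 0.277i)|11⟩

C-T† leaves the control-|0⟩ kets |00⟩, |01⟩ unchanged and applies T† to qubit 1 on the control-|1⟩ pair (|10⟩, |11⟩).
T† = [[1, 0], [0, (1/√2 - (1/√2)i)]].
With a = amp(|10⟩) = 0 and b = amp(|11⟩) = (0.8064 + 0.4147i):
new amp(|10⟩) = (1)·a = 0
new amp(|11⟩) = (1/√2 - (1/√2)i)·b = (0.8634 - 0.277i)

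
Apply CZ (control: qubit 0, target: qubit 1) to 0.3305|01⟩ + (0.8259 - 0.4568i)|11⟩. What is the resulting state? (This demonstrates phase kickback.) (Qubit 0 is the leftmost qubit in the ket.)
0.3305|01⟩ + (-0.8259 + 0.4568i)|11⟩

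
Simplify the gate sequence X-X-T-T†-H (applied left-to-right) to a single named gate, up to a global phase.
H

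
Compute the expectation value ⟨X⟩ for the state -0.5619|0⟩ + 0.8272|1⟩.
-0.9296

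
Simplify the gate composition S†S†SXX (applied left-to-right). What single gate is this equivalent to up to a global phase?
S†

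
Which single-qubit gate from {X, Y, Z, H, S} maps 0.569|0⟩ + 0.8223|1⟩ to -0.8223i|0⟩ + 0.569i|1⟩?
Y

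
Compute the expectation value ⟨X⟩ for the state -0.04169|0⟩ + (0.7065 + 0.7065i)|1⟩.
-0.05891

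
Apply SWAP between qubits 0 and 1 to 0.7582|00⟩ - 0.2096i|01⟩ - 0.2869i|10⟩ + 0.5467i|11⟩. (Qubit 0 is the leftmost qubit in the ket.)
0.7582|00⟩ - 0.2869i|01⟩ - 0.2096i|10⟩ + 0.5467i|11⟩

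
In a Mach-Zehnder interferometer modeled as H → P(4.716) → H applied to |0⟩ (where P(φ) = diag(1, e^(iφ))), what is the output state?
(0.5018 - 0.5i)|0⟩ + (0.4982 + 0.5i)|1⟩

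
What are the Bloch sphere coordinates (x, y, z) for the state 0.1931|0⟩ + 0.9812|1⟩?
(0.3789, 0, -0.9255)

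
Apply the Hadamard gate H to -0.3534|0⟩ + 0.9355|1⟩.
0.4116|0⟩ - 0.9114|1⟩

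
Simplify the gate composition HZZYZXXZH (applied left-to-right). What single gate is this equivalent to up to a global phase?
Y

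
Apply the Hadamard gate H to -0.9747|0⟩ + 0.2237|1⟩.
-0.531|0⟩ - 0.8474|1⟩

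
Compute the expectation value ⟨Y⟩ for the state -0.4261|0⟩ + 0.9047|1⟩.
0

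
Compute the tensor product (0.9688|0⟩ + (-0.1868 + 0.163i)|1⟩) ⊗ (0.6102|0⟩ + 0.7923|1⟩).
0.5912|00⟩ + 0.7676|01⟩ + (-0.114 + 0.09946i)|10⟩ + (-0.148 + 0.1291i)|11⟩

amp(|b₁b₂…⟩) = product of the factor amplitudes for bits b₁, b₂, …; only kets whose every factor amplitude is nonzero survive.
|00⟩: (0.9688)(0.6102) = 0.5912
|01⟩: (0.9688)(0.7923) = 0.7676
|10⟩: (-0.1868 + 0.163i)(0.6102) = (-0.114 + 0.09946i)
|11⟩: (-0.1868 + 0.163i)(0.7923) = (-0.148 + 0.1291i)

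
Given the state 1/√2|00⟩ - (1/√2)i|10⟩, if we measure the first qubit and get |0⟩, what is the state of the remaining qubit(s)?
|0⟩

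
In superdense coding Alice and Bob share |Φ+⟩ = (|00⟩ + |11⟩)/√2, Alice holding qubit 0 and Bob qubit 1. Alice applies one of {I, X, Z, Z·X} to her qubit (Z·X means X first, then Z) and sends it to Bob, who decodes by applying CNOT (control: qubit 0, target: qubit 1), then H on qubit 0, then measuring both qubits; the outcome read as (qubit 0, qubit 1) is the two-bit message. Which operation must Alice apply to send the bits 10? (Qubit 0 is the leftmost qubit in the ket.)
Z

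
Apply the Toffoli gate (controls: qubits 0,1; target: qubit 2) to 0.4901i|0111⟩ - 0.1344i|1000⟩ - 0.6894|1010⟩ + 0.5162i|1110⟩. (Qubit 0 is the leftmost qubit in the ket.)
0.4901i|0111⟩ - 0.1344i|1000⟩ - 0.6894|1010⟩ + 0.5162i|1100⟩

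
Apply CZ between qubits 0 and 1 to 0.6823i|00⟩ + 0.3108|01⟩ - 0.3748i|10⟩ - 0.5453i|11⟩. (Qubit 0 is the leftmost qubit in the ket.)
0.6823i|00⟩ + 0.3108|01⟩ - 0.3748i|10⟩ + 0.5453i|11⟩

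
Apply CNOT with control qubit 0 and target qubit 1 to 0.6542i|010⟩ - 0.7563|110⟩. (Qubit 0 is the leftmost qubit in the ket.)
0.6542i|010⟩ - 0.7563|100⟩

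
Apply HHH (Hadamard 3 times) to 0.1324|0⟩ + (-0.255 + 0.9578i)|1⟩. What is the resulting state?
(-0.08669 + 0.6773i)|0⟩ + (0.2739 - 0.6773i)|1⟩

H² = I, so H^3 = H: a single Hadamard. With (a, b) = (0.1324, (-0.255 + 0.9578i)), H gives ((a + b)/√2, (a − b)/√2) = ((-0.08669 + 0.6773i), (0.2739 - 0.6773i)).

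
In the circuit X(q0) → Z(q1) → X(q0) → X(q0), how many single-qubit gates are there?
4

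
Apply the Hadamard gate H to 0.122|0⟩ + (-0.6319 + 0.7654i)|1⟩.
(-0.3606 + 0.5412i)|0⟩ + (0.5331 - 0.5412i)|1⟩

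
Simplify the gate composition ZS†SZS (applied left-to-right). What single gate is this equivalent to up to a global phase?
S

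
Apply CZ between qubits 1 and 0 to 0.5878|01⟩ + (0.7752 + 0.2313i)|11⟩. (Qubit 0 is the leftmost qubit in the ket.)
0.5878|01⟩ + (-0.7752 - 0.2313i)|11⟩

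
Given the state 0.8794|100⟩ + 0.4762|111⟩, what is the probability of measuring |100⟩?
0.7733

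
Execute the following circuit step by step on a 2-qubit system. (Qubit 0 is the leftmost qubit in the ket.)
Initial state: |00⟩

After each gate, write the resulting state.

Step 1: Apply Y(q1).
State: i|01⟩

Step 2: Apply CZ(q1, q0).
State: i|01⟩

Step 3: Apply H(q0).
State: (1/√2)i|01⟩ + (1/√2)i|11⟩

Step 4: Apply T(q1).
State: (-1/2 + (1/2)i)|01⟩ + (-1/2 + (1/2)i)|11⟩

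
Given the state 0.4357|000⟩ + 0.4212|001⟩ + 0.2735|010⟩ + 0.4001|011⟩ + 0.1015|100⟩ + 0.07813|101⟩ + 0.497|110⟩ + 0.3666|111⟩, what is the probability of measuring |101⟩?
0.006104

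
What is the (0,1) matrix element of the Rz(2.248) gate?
0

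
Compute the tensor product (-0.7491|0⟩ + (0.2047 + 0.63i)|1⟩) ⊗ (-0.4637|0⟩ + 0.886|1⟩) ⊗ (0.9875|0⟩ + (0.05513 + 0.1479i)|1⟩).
0.343|000⟩ + (0.01915 + 0.05137i)|001⟩ - 0.6554|010⟩ + (-0.03659 - 0.09816i)|011⟩ + (-0.09373 - 0.2885i)|100⟩ + (0.03797 - 0.03014i)|101⟩ + (0.1791 + 0.5512i)|110⟩ + (-0.07256 + 0.0576i)|111⟩

amp(|b₁b₂…⟩) = product of the factor amplitudes for bits b₁, b₂, …; only kets whose every factor amplitude is nonzero survive.
|000⟩: (-0.7491)(-0.4637)(0.9875) = 0.343
|001⟩: (-0.7491)(-0.4637)(0.05513 + 0.1479i) = (0.01915 + 0.05137i)
|010⟩: (-0.7491)(0.886)(0.9875) = -0.6554
|011⟩: (-0.7491)(0.886)(0.05513 + 0.1479i) = (-0.03659 - 0.09816i)
|100⟩: (0.2047 + 0.63i)(-0.4637)(0.9875) = (-0.09373 - 0.2885i)
|101⟩: (0.2047 + 0.63i)(-0.4637)(0.05513 + 0.1479i) = (0.03797 - 0.03014i)
|110⟩: (0.2047 + 0.63i)(0.886)(0.9875) = (0.1791 + 0.5512i)
|111⟩: (0.2047 + 0.63i)(0.886)(0.05513 + 0.1479i) = (-0.07256 + 0.0576i)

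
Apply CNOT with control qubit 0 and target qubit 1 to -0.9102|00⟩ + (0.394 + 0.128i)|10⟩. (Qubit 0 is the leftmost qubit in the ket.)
-0.9102|00⟩ + (0.394 + 0.128i)|11⟩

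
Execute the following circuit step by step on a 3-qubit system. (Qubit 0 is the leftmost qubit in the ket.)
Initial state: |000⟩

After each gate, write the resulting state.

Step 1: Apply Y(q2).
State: i|001⟩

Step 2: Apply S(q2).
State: -|001⟩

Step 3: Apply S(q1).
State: -|001⟩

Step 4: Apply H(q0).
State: -1/√2|001⟩ - 1/√2|101⟩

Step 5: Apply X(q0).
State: -1/√2|001⟩ - 1/√2|101⟩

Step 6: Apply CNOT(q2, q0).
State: -1/√2|001⟩ - 1/√2|101⟩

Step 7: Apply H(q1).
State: -1/2|001⟩ - 1/2|011⟩ - 1/2|101⟩ - 1/2|111⟩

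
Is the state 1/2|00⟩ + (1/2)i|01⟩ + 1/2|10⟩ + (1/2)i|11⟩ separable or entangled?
Separable

Writing the state as a|00⟩ + b|01⟩ + c|10⟩ + d|11⟩, it is a product state iff ad − bc = 0.
Here (a, b, c, d) = (1/2, (1/2)i, 1/2, (1/2)i): ad − bc = (1/2)((1/2)i) − ((1/2)i)(1/2) = 0, so the state is separable.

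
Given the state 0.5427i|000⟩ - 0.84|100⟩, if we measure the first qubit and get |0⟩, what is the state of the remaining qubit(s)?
i|00⟩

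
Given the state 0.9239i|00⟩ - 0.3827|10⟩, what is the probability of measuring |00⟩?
0.8536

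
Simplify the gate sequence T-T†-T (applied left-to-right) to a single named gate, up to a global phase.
T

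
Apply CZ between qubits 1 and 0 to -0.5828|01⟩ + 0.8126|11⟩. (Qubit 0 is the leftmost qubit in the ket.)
-0.5828|01⟩ - 0.8126|11⟩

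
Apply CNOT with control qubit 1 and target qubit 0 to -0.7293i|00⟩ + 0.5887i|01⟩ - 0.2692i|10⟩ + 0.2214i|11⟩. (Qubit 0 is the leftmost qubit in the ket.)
-0.7293i|00⟩ + 0.2214i|01⟩ - 0.2692i|10⟩ + 0.5887i|11⟩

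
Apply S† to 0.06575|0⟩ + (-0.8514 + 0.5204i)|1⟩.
0.06575|0⟩ + (0.5204 + 0.8514i)|1⟩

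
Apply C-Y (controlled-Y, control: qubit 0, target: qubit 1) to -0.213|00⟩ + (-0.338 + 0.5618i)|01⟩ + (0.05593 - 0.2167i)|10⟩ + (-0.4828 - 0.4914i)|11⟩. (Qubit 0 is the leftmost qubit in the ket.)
-0.213|00⟩ + (-0.338 + 0.5618i)|01⟩ + (-0.4914 + 0.4828i)|10⟩ + (0.2167 + 0.05593i)|11⟩

C-Y leaves the control-|0⟩ kets |00⟩, |01⟩ unchanged and applies Y to qubit 1 on the control-|1⟩ pair (|10⟩, |11⟩).
Y = [[0, -i], [i, 0]].
With a = amp(|10⟩) = (0.05593 - 0.2167i) and b = amp(|11⟩) = (-0.4828 - 0.4914i):
new amp(|10⟩) = (-i)·b = (-0.4914 + 0.4828i)
new amp(|11⟩) = (i)·a = (0.2167 + 0.05593i)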